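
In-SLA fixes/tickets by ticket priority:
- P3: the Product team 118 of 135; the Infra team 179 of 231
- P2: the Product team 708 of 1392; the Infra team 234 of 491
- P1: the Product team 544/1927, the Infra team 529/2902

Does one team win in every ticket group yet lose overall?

No

P3: the Product team 118/135 = 87.4%, the Infra team 179/231 = 77.5% → the Product team
P2: the Product team 708/1392 = 50.9%, the Infra team 234/491 = 47.7% → the Product team
P1: the Product team 544/1927 = 28.2%, the Infra team 529/2902 = 18.2% → the Product team
Overall: the Product team 1370/3454 = 39.7%, the Infra team 942/3624 = 26.0% → the Product team
The Product team wins overall and in every ticket group — no reversal.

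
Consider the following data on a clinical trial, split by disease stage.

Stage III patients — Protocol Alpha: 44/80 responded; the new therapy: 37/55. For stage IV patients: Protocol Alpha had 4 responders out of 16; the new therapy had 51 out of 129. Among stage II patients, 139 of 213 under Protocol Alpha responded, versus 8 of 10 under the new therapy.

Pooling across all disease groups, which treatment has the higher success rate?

Stage III: Protocol Alpha 44/80 = 55.0%, the new therapy 37/55 = 67.3% → the new therapy
Stage IV: Protocol Alpha 4/16 = 25.0%, the new therapy 51/129 = 39.5% → the new therapy
Stage II: Protocol Alpha 139/213 = 65.3%, the new therapy 8/10 = 80.0% → the new therapy
Overall: Protocol Alpha 187/309 = 60.5%, the new therapy 96/194 = 49.5% → Protocol Alpha
(The new therapy wins every disease group but Protocol Alpha wins overall — the new therapy's patients skew toward the low-rate stage IV group.)

Protocol Alpha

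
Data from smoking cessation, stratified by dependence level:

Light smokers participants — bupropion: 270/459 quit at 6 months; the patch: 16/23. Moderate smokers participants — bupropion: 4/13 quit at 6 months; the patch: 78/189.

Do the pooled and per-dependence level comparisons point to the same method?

Light smokers: bupropion 270/459 = 58.8%, the patch 16/23 = 69.6% → the patch
Moderate smokers: bupropion 4/13 = 30.8%, the patch 78/189 = 41.3% → the patch
Overall: bupropion 274/472 = 58.1%, the patch 94/212 = 44.3% → bupropion
The patch wins each dependence group but bupropion wins overall — the comparison reverses. The patch's participants skew toward moderate smokers, which has a lower base rate.

No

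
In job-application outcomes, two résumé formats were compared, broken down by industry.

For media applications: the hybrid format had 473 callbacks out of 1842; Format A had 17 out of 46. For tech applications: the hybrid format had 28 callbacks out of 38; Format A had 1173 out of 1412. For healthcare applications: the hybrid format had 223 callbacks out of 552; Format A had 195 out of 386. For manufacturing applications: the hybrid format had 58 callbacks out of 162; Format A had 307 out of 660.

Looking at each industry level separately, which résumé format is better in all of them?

Media: the hybrid format 473/1842 = 25.7%, Format A 17/46 = 37.0% → Format A
Tech: the hybrid format 28/38 = 73.7%, Format A 1173/1412 = 83.1% → Format A
Healthcare: the hybrid format 223/552 = 40.4%, Format A 195/386 = 50.5% → Format A
Manufacturing: the hybrid format 58/162 = 35.8%, Format A 307/660 = 46.5% → Format A
Format A has the higher rate in all 4 groups.

Format A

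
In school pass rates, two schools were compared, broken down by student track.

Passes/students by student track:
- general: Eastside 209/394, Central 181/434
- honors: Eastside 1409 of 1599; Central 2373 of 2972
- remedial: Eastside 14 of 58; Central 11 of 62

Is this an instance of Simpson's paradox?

No

General: Eastside 209/394 = 53.0%, Central 181/434 = 41.7% → Eastside
Honors: Eastside 1409/1599 = 88.1%, Central 2373/2972 = 79.8% → Eastside
Remedial: Eastside 14/58 = 24.1%, Central 11/62 = 17.7% → Eastside
Overall: Eastside 1632/2051 = 79.6%, Central 2565/3468 = 74.0% → Eastside
Eastside wins overall and in every student group — no reversal.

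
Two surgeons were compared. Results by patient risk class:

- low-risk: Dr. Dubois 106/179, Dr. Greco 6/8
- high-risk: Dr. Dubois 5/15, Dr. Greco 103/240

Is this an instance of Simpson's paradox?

Low-risk: Dr. Dubois 106/179 = 59.2%, Dr. Greco 6/8 = 75.0% → Dr. Greco
High-risk: Dr. Dubois 5/15 = 33.3%, Dr. Greco 103/240 = 42.9% → Dr. Greco
Overall: Dr. Dubois 111/194 = 57.2%, Dr. Greco 109/248 = 44.0% → Dr. Dubois
Dr. Greco wins each patient risk group but Dr. Dubois wins overall — the comparison reverses. Dr. Greco's operations skew toward high-risk, which has a lower base rate.

Yes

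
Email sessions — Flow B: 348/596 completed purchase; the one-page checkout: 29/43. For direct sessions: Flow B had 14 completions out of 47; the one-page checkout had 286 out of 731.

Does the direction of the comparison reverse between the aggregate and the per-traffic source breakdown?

Email: Flow B 348/596 = 58.4%, the one-page checkout 29/43 = 67.4% → the one-page checkout
Direct: Flow B 14/47 = 29.8%, the one-page checkout 286/731 = 39.1% → the one-page checkout
Overall: Flow B 362/643 = 56.3%, the one-page checkout 315/774 = 40.7% → Flow B
The one-page checkout wins each traffic group but Flow B wins overall — the comparison reverses. The one-page checkout's sessions skew toward direct, which has a lower base rate.

Yes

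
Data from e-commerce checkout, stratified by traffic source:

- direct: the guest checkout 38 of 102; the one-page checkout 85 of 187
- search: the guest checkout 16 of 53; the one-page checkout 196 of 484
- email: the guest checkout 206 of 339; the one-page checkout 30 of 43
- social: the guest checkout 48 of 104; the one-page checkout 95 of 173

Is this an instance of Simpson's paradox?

Yes

Direct: the guest checkout 38/102 = 37.3%, the one-page checkout 85/187 = 45.5% → the one-page checkout
Search: the guest checkout 16/53 = 30.2%, the one-page checkout 196/484 = 40.5% → the one-page checkout
Email: the guest checkout 206/339 = 60.8%, the one-page checkout 30/43 = 69.8% → the one-page checkout
Social: the guest checkout 48/104 = 46.2%, the one-page checkout 95/173 = 54.9% → the one-page checkout
Overall: the guest checkout 308/598 = 51.5%, the one-page checkout 406/887 = 45.8% → the guest checkout
The one-page checkout wins each traffic group but the guest checkout wins overall — the comparison reverses. The one-page checkout's sessions skew toward search, which has a lower base rate.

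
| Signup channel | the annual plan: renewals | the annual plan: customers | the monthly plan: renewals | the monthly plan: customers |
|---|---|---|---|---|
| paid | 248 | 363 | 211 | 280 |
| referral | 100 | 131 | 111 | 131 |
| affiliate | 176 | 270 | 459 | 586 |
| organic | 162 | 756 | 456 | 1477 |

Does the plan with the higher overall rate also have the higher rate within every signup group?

Yes

Paid: the annual plan 248/363 = 68.3%, the monthly plan 211/280 = 75.4% → the monthly plan
Referral: the annual plan 100/131 = 76.3%, the monthly plan 111/131 = 84.7% → the monthly plan
Affiliate: the annual plan 176/270 = 65.2%, the monthly plan 459/586 = 78.3% → the monthly plan
Organic: the annual plan 162/756 = 21.4%, the monthly plan 456/1477 = 30.9% → the monthly plan
Overall: the annual plan 686/1520 = 45.1%, the monthly plan 1237/2474 = 50.0% → the monthly plan
The monthly plan wins overall and in every signup group — no reversal.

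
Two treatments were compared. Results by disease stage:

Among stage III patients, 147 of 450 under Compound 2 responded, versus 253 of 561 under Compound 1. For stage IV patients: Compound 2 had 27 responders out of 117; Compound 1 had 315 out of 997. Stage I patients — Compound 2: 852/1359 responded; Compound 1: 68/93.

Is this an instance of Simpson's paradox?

Stage III: Compound 2 147/450 = 32.7%, Compound 1 253/561 = 45.1% → Compound 1
Stage IV: Compound 2 27/117 = 23.1%, Compound 1 315/997 = 31.6% → Compound 1
Stage I: Compound 2 852/1359 = 62.7%, Compound 1 68/93 = 73.1% → Compound 1
Overall: Compound 2 1026/1926 = 53.3%, Compound 1 636/1651 = 38.5% → Compound 2
Compound 1 wins each disease group but Compound 2 wins overall — the comparison reverses. Compound 1's patients skew toward stage IV, which has a lower base rate.

Yes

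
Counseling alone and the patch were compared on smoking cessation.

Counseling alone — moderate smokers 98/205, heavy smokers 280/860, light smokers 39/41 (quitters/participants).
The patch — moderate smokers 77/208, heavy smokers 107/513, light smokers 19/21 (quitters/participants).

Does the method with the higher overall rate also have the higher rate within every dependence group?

Moderate smokers: counseling alone 98/205 = 47.8%, the patch 77/208 = 37.0% → counseling alone
Heavy smokers: counseling alone 280/860 = 32.6%, the patch 107/513 = 20.9% → counseling alone
Light smokers: counseling alone 39/41 = 95.1%, the patch 19/21 = 90.5% → counseling alone
Overall: counseling alone 417/1106 = 37.7%, the patch 203/742 = 27.4% → counseling alone
Counseling alone wins overall and in every dependence group — no reversal.

Yes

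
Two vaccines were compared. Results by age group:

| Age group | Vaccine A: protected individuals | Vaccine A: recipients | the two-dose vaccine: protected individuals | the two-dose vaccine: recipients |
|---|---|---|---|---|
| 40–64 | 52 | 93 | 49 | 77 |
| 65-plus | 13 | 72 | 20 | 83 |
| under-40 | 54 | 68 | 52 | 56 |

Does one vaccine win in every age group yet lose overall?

40–64: Vaccine A 52/93 = 55.9%, the two-dose vaccine 49/77 = 63.6% → the two-dose vaccine
65-plus: Vaccine A 13/72 = 18.1%, the two-dose vaccine 20/83 = 24.1% → the two-dose vaccine
Under-40: Vaccine A 54/68 = 79.4%, the two-dose vaccine 52/56 = 92.9% → the two-dose vaccine
Overall: Vaccine A 119/233 = 51.1%, the two-dose vaccine 121/216 = 56.0% → the two-dose vaccine
The two-dose vaccine wins overall and in every age group — no reversal.

No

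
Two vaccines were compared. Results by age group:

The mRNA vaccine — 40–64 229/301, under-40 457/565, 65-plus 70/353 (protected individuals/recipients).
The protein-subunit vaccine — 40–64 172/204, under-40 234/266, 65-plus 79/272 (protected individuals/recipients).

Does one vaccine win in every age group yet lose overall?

No

40–64: the mRNA vaccine 229/301 = 76.1%, the protein-subunit vaccine 172/204 = 84.3% → the protein-subunit vaccine
Under-40: the mRNA vaccine 457/565 = 80.9%, the protein-subunit vaccine 234/266 = 88.0% → the protein-subunit vaccine
65-plus: the mRNA vaccine 70/353 = 19.8%, the protein-subunit vaccine 79/272 = 29.0% → the protein-subunit vaccine
Overall: the mRNA vaccine 756/1219 = 62.0%, the protein-subunit vaccine 485/742 = 65.4% → the protein-subunit vaccine
The protein-subunit vaccine wins overall and in every age group — no reversal.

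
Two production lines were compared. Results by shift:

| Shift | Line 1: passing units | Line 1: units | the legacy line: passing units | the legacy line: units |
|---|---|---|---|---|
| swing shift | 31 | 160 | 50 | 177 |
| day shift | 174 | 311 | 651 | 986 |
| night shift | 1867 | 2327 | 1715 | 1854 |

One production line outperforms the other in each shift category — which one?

Swing shift: Line 1 31/160 = 19.4%, the legacy line 50/177 = 28.2% → the legacy line
Day shift: Line 1 174/311 = 55.9%, the legacy line 651/986 = 66.0% → the legacy line
Night shift: Line 1 1867/2327 = 80.2%, the legacy line 1715/1854 = 92.5% → the legacy line
The legacy line has the higher rate in all 3 groups.

the legacy line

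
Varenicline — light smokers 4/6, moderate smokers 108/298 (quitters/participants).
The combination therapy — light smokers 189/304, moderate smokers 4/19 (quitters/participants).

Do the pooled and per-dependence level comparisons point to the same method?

No

Light smokers: varenicline 4/6 = 66.7%, the combination therapy 189/304 = 62.2% → varenicline
Moderate smokers: varenicline 108/298 = 36.2%, the combination therapy 4/19 = 21.1% → varenicline
Overall: varenicline 112/304 = 36.8%, the combination therapy 193/323 = 59.8% → the combination therapy
Varenicline wins each dependence group but the combination therapy wins overall — the comparison reverses. Varenicline's participants skew toward moderate smokers, which has a lower base rate.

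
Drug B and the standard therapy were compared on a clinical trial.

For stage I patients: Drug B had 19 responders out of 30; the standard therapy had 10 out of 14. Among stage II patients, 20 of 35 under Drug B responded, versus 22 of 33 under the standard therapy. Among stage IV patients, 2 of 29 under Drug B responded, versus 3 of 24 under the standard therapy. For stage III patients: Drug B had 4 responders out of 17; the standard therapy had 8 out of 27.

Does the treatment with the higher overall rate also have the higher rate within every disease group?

Stage I: Drug B 19/30 = 63.3%, the standard therapy 10/14 = 71.4% → the standard therapy
Stage II: Drug B 20/35 = 57.1%, the standard therapy 22/33 = 66.7% → the standard therapy
Stage IV: Drug B 2/29 = 6.9%, the standard therapy 3/24 = 12.5% → the standard therapy
Stage III: Drug B 4/17 = 23.5%, the standard therapy 8/27 = 29.6% → the standard therapy
Overall: Drug B 45/111 = 40.5%, the standard therapy 43/98 = 43.9% → the standard therapy
The standard therapy wins overall and in every disease group — no reversal.

Yes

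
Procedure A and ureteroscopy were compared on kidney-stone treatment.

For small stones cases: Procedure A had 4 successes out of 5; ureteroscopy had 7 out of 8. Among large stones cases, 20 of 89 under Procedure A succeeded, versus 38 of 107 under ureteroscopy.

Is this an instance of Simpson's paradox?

Small stones: Procedure A 4/5 = 80.0%, ureteroscopy 7/8 = 87.5% → ureteroscopy
Large stones: Procedure A 20/89 = 22.5%, ureteroscopy 38/107 = 35.5% → ureteroscopy
Overall: Procedure A 24/94 = 25.5%, ureteroscopy 45/115 = 39.1% → ureteroscopy
Ureteroscopy wins overall and in every stone group — no reversal.

No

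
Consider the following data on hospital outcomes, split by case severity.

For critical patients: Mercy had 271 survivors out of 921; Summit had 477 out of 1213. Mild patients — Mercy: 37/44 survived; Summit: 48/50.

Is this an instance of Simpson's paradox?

No

Critical: Mercy 271/921 = 29.4%, Summit 477/1213 = 39.3% → Summit
Mild: Mercy 37/44 = 84.1%, Summit 48/50 = 96.0% → Summit
Overall: Mercy 308/965 = 31.9%, Summit 525/1263 = 41.6% → Summit
Summit wins overall and in every case group — no reversal.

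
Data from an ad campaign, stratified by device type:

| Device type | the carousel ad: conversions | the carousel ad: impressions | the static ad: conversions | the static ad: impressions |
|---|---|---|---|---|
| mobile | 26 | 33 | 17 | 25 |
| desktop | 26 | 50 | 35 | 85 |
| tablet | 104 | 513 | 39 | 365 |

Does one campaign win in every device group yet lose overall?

Mobile: the carousel ad 26/33 = 78.8%, the static ad 17/25 = 68.0% → the carousel ad
Desktop: the carousel ad 26/50 = 52.0%, the static ad 35/85 = 41.2% → the carousel ad
Tablet: the carousel ad 104/513 = 20.3%, the static ad 39/365 = 10.7% → the carousel ad
Overall: the carousel ad 156/596 = 26.2%, the static ad 91/475 = 19.2% → the carousel ad
The carousel ad wins overall and in every device group — no reversal.

No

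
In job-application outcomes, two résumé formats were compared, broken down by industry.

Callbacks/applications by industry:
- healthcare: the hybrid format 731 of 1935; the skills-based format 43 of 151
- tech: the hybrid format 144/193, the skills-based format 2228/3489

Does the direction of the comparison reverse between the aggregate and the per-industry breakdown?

Yes

Healthcare: the hybrid format 731/1935 = 37.8%, the skills-based format 43/151 = 28.5% → the hybrid format
Tech: the hybrid format 144/193 = 74.6%, the skills-based format 2228/3489 = 63.9% → the hybrid format
Overall: the hybrid format 875/2128 = 41.1%, the skills-based format 2271/3640 = 62.4% → the skills-based format
The hybrid format wins each industry group but the skills-based format wins overall — the comparison reverses. The hybrid format's applications skew toward healthcare, which has a lower base rate.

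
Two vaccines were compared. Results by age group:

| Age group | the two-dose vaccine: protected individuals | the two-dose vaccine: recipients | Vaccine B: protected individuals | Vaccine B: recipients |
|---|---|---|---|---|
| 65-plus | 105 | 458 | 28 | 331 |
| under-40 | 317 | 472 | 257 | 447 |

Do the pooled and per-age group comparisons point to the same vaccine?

65-plus: the two-dose vaccine 105/458 = 22.9%, Vaccine B 28/331 = 8.5% → the two-dose vaccine
Under-40: the two-dose vaccine 317/472 = 67.2%, Vaccine B 257/447 = 57.5% → the two-dose vaccine
Overall: the two-dose vaccine 422/930 = 45.4%, Vaccine B 285/778 = 36.6% → the two-dose vaccine
The two-dose vaccine wins overall and in every age group — no reversal.

Yes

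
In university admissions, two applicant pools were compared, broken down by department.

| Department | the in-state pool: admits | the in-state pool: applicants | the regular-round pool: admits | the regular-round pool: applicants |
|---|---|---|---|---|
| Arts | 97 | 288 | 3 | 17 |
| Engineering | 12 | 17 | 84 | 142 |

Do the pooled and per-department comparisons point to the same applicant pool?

No

Arts: the in-state pool 97/288 = 33.7%, the regular-round pool 3/17 = 17.6% → the in-state pool
Engineering: the in-state pool 12/17 = 70.6%, the regular-round pool 84/142 = 59.2% → the in-state pool
Overall: the in-state pool 109/305 = 35.7%, the regular-round pool 87/159 = 54.7% → the regular-round pool
The in-state pool wins each department group but the regular-round pool wins overall — the comparison reverses. The in-state pool's applicants skew toward Arts, which has a lower base rate.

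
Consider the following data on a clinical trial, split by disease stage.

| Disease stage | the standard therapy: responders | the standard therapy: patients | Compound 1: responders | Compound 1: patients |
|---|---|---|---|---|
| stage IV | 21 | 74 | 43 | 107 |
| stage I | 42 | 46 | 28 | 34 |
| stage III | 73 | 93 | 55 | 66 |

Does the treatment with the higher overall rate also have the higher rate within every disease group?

No

Stage IV: the standard therapy 21/74 = 28.4%, Compound 1 43/107 = 40.2% → Compound 1
Stage I: the standard therapy 42/46 = 91.3%, Compound 1 28/34 = 82.4% → the standard therapy
Stage III: the standard therapy 73/93 = 78.5%, Compound 1 55/66 = 83.3% → Compound 1
Overall: the standard therapy 136/213 = 63.8%, Compound 1 126/207 = 60.9% → the standard therapy
Neither sweeps: the standard therapy wins 1 of 3 groups, Compound 1 wins 2. The standard therapy wins overall but not every group — no Simpson reversal.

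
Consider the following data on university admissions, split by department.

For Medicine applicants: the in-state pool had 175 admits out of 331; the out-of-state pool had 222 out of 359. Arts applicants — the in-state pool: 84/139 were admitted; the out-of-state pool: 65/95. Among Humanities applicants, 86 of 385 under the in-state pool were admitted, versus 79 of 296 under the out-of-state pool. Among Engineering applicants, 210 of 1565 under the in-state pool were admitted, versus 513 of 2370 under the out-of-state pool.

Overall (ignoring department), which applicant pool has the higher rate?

Medicine: the in-state pool 175/331 = 52.9%, the out-of-state pool 222/359 = 61.8% → the out-of-state pool
Arts: the in-state pool 84/139 = 60.4%, the out-of-state pool 65/95 = 68.4% → the out-of-state pool
Humanities: the in-state pool 86/385 = 22.3%, the out-of-state pool 79/296 = 26.7% → the out-of-state pool
Engineering: the in-state pool 210/1565 = 13.4%, the out-of-state pool 513/2370 = 21.6% → the out-of-state pool
Overall: the in-state pool 555/2420 = 22.9%, the out-of-state pool 879/3120 = 28.2% → the out-of-state pool

the out-of-state pool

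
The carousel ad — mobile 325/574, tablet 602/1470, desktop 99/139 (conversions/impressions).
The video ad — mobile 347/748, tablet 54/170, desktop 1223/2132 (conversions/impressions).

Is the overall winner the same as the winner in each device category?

No

Mobile: the carousel ad 325/574 = 56.6%, the video ad 347/748 = 46.4% → the carousel ad
Tablet: the carousel ad 602/1470 = 41.0%, the video ad 54/170 = 31.8% → the carousel ad
Desktop: the carousel ad 99/139 = 71.2%, the video ad 1223/2132 = 57.4% → the carousel ad
Overall: the carousel ad 1026/2183 = 47.0%, the video ad 1624/3050 = 53.2% → the video ad
The carousel ad wins each device group but the video ad wins overall — the comparison reverses. The carousel ad's impressions skew toward tablet, which has a lower base rate.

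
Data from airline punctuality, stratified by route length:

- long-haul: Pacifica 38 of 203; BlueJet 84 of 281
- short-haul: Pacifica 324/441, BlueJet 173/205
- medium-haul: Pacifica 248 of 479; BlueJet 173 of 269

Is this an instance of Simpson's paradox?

No

Long-haul: Pacifica 38/203 = 18.7%, BlueJet 84/281 = 29.9% → BlueJet
Short-haul: Pacifica 324/441 = 73.5%, BlueJet 173/205 = 84.4% → BlueJet
Medium-haul: Pacifica 248/479 = 51.8%, BlueJet 173/269 = 64.3% → BlueJet
Overall: Pacifica 610/1123 = 54.3%, BlueJet 430/755 = 57.0% → BlueJet
BlueJet wins overall and in every route group — no reversal.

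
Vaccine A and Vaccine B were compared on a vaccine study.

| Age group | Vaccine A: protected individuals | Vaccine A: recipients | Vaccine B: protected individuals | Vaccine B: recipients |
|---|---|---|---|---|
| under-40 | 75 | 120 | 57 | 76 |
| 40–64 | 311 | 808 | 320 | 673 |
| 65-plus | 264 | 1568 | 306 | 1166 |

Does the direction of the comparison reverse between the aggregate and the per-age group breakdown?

Under-40: Vaccine A 75/120 = 62.5%, Vaccine B 57/76 = 75.0% → Vaccine B
40–64: Vaccine A 311/808 = 38.5%, Vaccine B 320/673 = 47.5% → Vaccine B
65-plus: Vaccine A 264/1568 = 16.8%, Vaccine B 306/1166 = 26.2% → Vaccine B
Overall: Vaccine A 650/2496 = 26.0%, Vaccine B 683/1915 = 35.7% → Vaccine B
Vaccine B wins overall and in every age group — no reversal.

No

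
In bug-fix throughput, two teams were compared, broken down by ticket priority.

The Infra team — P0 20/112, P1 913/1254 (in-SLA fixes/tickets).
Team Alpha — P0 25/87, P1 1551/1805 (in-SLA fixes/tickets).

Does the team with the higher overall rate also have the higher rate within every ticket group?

P0: the Infra team 20/112 = 17.9%, Team Alpha 25/87 = 28.7% → Team Alpha
P1: the Infra team 913/1254 = 72.8%, Team Alpha 1551/1805 = 85.9% → Team Alpha
Overall: the Infra team 933/1366 = 68.3%, Team Alpha 1576/1892 = 83.3% → Team Alpha
Team Alpha wins overall and in every ticket group — no reversal.

Yes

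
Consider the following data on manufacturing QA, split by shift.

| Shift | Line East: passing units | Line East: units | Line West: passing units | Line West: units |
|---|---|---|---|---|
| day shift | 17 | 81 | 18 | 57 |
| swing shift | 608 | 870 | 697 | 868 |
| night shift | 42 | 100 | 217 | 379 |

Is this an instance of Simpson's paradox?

No

Day shift: Line East 17/81 = 21.0%, Line West 18/57 = 31.6% → Line West
Swing shift: Line East 608/870 = 69.9%, Line West 697/868 = 80.3% → Line West
Night shift: Line East 42/100 = 42.0%, Line West 217/379 = 57.3% → Line West
Overall: Line East 667/1051 = 63.5%, Line West 932/1304 = 71.5% → Line West
Line West wins overall and in every shift group — no reversal.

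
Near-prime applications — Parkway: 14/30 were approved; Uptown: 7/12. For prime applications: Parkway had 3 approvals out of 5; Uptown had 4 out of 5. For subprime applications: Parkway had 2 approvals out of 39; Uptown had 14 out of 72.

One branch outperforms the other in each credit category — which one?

Near-prime: Parkway 14/30 = 46.7%, Uptown 7/12 = 58.3% → Uptown
Prime: Parkway 3/5 = 60.0%, Uptown 4/5 = 80.0% → Uptown
Subprime: Parkway 2/39 = 5.1%, Uptown 14/72 = 19.4% → Uptown
Uptown has the higher rate in all 3 groups.

Uptown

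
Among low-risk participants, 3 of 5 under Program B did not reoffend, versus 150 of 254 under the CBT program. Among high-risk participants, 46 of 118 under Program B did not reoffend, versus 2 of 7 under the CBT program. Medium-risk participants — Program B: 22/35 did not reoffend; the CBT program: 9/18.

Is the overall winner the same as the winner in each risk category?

Low-risk: Program B 3/5 = 60.0%, the CBT program 150/254 = 59.1% → Program B
High-risk: Program B 46/118 = 39.0%, the CBT program 2/7 = 28.6% → Program B
Medium-risk: Program B 22/35 = 62.9%, the CBT program 9/18 = 50.0% → Program B
Overall: Program B 71/158 = 44.9%, the CBT program 161/279 = 57.7% → the CBT program
Program B wins each risk group but the CBT program wins overall — the comparison reverses. Program B's participants skew toward high-risk, which has a lower base rate.

No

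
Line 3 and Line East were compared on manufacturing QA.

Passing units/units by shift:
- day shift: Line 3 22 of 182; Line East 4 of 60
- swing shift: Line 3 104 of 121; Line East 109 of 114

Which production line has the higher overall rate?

Day shift: Line 3 22/182 = 12.1%, Line East 4/60 = 6.7% → Line 3
Swing shift: Line 3 104/121 = 86.0%, Line East 109/114 = 95.6% → Line East
Overall: Line 3 126/303 = 41.6%, Line East 113/174 = 64.9% → Line East
(Neither sweeps every shift group, but Line East has the higher pooled rate.)

Line East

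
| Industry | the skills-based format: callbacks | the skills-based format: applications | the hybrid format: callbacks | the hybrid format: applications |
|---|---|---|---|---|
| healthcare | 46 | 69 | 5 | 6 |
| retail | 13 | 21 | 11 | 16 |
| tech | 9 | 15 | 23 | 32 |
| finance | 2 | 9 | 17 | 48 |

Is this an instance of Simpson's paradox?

Yes

Healthcare: the skills-based format 46/69 = 66.7%, the hybrid format 5/6 = 83.3% → the hybrid format
Retail: the skills-based format 13/21 = 61.9%, the hybrid format 11/16 = 68.8% → the hybrid format
Tech: the skills-based format 9/15 = 60.0%, the hybrid format 23/32 = 71.9% → the hybrid format
Finance: the skills-based format 2/9 = 22.2%, the hybrid format 17/48 = 35.4% → the hybrid format
Overall: the skills-based format 70/114 = 61.4%, the hybrid format 56/102 = 54.9% → the skills-based format
The hybrid format wins each industry group but the skills-based format wins overall — the comparison reverses. The hybrid format's applications skew toward finance, which has a lower base rate.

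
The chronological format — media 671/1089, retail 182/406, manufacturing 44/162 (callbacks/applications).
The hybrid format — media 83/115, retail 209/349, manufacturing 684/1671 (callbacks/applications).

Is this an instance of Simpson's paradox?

Yes

Media: the chronological format 671/1089 = 61.6%, the hybrid format 83/115 = 72.2% → the hybrid format
Retail: the chronological format 182/406 = 44.8%, the hybrid format 209/349 = 59.9% → the hybrid format
Manufacturing: the chronological format 44/162 = 27.2%, the hybrid format 684/1671 = 40.9% → the hybrid format
Overall: the chronological format 897/1657 = 54.1%, the hybrid format 976/2135 = 45.7% → the chronological format
The hybrid format wins each industry group but the chronological format wins overall — the comparison reverses. The hybrid format's applications skew toward manufacturing, which has a lower base rate.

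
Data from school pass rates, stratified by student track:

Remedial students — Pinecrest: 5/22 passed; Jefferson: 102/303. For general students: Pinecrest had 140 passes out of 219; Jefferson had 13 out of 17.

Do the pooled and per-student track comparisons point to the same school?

No

Remedial: Pinecrest 5/22 = 22.7%, Jefferson 102/303 = 33.7% → Jefferson
General: Pinecrest 140/219 = 63.9%, Jefferson 13/17 = 76.5% → Jefferson
Overall: Pinecrest 145/241 = 60.2%, Jefferson 115/320 = 35.9% → Pinecrest
Jefferson wins each student group but Pinecrest wins overall — the comparison reverses. Jefferson's students skew toward remedial, which has a lower base rate.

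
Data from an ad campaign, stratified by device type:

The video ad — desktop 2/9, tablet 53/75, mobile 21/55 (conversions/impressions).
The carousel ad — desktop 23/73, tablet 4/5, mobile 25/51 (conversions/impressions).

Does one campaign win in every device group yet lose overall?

Yes

Desktop: the video ad 2/9 = 22.2%, the carousel ad 23/73 = 31.5% → the carousel ad
Tablet: the video ad 53/75 = 70.7%, the carousel ad 4/5 = 80.0% → the carousel ad
Mobile: the video ad 21/55 = 38.2%, the carousel ad 25/51 = 49.0% → the carousel ad
Overall: the video ad 76/139 = 54.7%, the carousel ad 52/129 = 40.3% → the video ad
The carousel ad wins each device group but the video ad wins overall — the comparison reverses. The carousel ad's impressions skew toward desktop, which has a lower base rate.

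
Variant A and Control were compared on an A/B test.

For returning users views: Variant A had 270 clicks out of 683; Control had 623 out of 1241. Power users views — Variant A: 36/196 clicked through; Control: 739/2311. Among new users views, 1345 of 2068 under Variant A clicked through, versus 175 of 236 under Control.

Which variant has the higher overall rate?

Returning users: Variant A 270/683 = 39.5%, Control 623/1241 = 50.2% → Control
Power users: Variant A 36/196 = 18.4%, Control 739/2311 = 32.0% → Control
New users: Variant A 1345/2068 = 65.0%, Control 175/236 = 74.2% → Control
Overall: Variant A 1651/2947 = 56.0%, Control 1537/3788 = 40.6% → Variant A
(Control wins every user group but Variant A wins overall — Control's views skew toward the low-rate power users group.)

Variant A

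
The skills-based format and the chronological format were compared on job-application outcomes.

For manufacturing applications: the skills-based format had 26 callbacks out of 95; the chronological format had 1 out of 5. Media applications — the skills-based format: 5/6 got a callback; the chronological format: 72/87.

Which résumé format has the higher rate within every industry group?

Manufacturing: the skills-based format 26/95 = 27.4%, the chronological format 1/5 = 20.0% → the skills-based format
Media: the skills-based format 5/6 = 83.3%, the chronological format 72/87 = 82.8% → the skills-based format
The skills-based format has the higher rate in both groups.

the skills-based format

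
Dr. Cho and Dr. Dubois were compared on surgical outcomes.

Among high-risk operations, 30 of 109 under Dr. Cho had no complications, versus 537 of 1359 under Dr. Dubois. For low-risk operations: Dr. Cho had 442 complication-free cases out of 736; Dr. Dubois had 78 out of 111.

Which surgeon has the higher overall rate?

Dr. Cho

High-risk: Dr. Cho 30/109 = 27.5%, Dr. Dubois 537/1359 = 39.5% → Dr. Dubois
Low-risk: Dr. Cho 442/736 = 60.1%, Dr. Dubois 78/111 = 70.3% → Dr. Dubois
Overall: Dr. Cho 472/845 = 55.9%, Dr. Dubois 615/1470 = 41.8% → Dr. Cho
(Dr. Dubois wins every patient risk group but Dr. Cho wins overall — Dr. Dubois's operations skew toward the low-rate high-risk group.)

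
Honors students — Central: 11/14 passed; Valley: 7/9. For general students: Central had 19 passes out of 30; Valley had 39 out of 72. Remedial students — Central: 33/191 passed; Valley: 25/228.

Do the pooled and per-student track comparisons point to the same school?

Honors: Central 11/14 = 78.6%, Valley 7/9 = 77.8% → Central
General: Central 19/30 = 63.3%, Valley 39/72 = 54.2% → Central
Remedial: Central 33/191 = 17.3%, Valley 25/228 = 11.0% → Central
Overall: Central 63/235 = 26.8%, Valley 71/309 = 23.0% → Central
Central wins overall and in every student group — no reversal.

Yes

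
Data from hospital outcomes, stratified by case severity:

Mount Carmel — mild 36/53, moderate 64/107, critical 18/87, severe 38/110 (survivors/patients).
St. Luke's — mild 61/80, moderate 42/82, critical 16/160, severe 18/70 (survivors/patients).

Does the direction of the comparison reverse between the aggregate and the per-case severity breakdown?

Mild: Mount Carmel 36/53 = 67.9%, St. Luke's 61/80 = 76.2% → St. Luke's
Moderate: Mount Carmel 64/107 = 59.8%, St. Luke's 42/82 = 51.2% → Mount Carmel
Critical: Mount Carmel 18/87 = 20.7%, St. Luke's 16/160 = 10.0% → Mount Carmel
Severe: Mount Carmel 38/110 = 34.5%, St. Luke's 18/70 = 25.7% → Mount Carmel
Overall: Mount Carmel 156/357 = 43.7%, St. Luke's 137/392 = 34.9% → Mount Carmel
Neither sweeps: Mount Carmel wins 3 of 4 groups, St. Luke's wins 1. Mount Carmel wins overall but not every group — no Simpson reversal.

No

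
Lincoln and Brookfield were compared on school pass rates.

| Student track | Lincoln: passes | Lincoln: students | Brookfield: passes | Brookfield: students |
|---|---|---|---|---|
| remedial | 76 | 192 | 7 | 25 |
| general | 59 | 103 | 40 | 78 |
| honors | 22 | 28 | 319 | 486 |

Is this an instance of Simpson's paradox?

Remedial: Lincoln 76/192 = 39.6%, Brookfield 7/25 = 28.0% → Lincoln
General: Lincoln 59/103 = 57.3%, Brookfield 40/78 = 51.3% → Lincoln
Honors: Lincoln 22/28 = 78.6%, Brookfield 319/486 = 65.6% → Lincoln
Overall: Lincoln 157/323 = 48.6%, Brookfield 366/589 = 62.1% → Brookfield
Lincoln wins each student group but Brookfield wins overall — the comparison reverses. Lincoln's students skew toward remedial, which has a lower base rate.

Yes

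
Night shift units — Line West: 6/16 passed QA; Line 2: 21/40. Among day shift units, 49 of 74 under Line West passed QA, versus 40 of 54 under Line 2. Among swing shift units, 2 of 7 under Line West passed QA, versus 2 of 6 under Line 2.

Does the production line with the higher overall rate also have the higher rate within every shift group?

Yes

Night shift: Line West 6/16 = 37.5%, Line 2 21/40 = 52.5% → Line 2
Day shift: Line West 49/74 = 66.2%, Line 2 40/54 = 74.1% → Line 2
Swing shift: Line West 2/7 = 28.6%, Line 2 2/6 = 33.3% → Line 2
Overall: Line West 57/97 = 58.8%, Line 2 63/100 = 63.0% → Line 2
Line 2 wins overall and in every shift group — no reversal.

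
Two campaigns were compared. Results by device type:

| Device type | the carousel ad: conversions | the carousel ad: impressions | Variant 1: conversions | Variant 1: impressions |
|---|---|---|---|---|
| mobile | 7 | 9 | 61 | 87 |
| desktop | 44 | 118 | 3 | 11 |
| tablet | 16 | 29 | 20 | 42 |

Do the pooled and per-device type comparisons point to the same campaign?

Mobile: the carousel ad 7/9 = 77.8%, Variant 1 61/87 = 70.1% → the carousel ad
Desktop: the carousel ad 44/118 = 37.3%, Variant 1 3/11 = 27.3% → the carousel ad
Tablet: the carousel ad 16/29 = 55.2%, Variant 1 20/42 = 47.6% → the carousel ad
Overall: the carousel ad 67/156 = 42.9%, Variant 1 84/140 = 60.0% → Variant 1
The carousel ad wins each device group but Variant 1 wins overall — the comparison reverses. The carousel ad's impressions skew toward desktop, which has a lower base rate.

No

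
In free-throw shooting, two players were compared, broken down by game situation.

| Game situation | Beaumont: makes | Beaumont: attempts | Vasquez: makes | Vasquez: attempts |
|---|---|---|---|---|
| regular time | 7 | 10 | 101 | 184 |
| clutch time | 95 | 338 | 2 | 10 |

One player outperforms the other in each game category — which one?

Beaumont

Regular time: Beaumont 7/10 = 70.0%, Vasquez 101/184 = 54.9% → Beaumont
Clutch time: Beaumont 95/338 = 28.1%, Vasquez 2/10 = 20.0% → Beaumont
Beaumont has the higher rate in both groups.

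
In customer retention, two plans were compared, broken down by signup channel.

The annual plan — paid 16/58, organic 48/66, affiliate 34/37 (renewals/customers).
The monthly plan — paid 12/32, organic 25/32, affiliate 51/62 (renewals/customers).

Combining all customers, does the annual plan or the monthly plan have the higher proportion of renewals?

Paid: the annual plan 16/58 = 27.6%, the monthly plan 12/32 = 37.5% → the monthly plan
Organic: the annual plan 48/66 = 72.7%, the monthly plan 25/32 = 78.1% → the monthly plan
Affiliate: the annual plan 34/37 = 91.9%, the monthly plan 51/62 = 82.3% → the annual plan
Overall: the annual plan 98/161 = 60.9%, the monthly plan 88/126 = 69.8% → the monthly plan
(Neither sweeps every signup group, but the monthly plan has the higher pooled rate.)

the monthly plan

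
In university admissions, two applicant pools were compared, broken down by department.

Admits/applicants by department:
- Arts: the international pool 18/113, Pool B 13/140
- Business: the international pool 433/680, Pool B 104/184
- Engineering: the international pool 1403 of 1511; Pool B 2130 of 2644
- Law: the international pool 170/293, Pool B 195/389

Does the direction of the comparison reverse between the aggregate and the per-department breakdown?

No

Arts: the international pool 18/113 = 15.9%, Pool B 13/140 = 9.3% → the international pool
Business: the international pool 433/680 = 63.7%, Pool B 104/184 = 56.5% → the international pool
Engineering: the international pool 1403/1511 = 92.9%, Pool B 2130/2644 = 80.6% → the international pool
Law: the international pool 170/293 = 58.0%, Pool B 195/389 = 50.1% → the international pool
Overall: the international pool 2024/2597 = 77.9%, Pool B 2442/3357 = 72.7% → the international pool
The international pool wins overall and in every department group — no reversal.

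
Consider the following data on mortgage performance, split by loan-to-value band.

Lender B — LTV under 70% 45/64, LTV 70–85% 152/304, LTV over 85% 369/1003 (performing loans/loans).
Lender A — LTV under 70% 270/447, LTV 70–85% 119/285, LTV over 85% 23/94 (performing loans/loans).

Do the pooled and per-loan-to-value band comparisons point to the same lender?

LTV under 70%: Lender B 45/64 = 70.3%, Lender A 270/447 = 60.4% → Lender B
LTV 70–85%: Lender B 152/304 = 50.0%, Lender A 119/285 = 41.8% → Lender B
LTV over 85%: Lender B 369/1003 = 36.8%, Lender A 23/94 = 24.5% → Lender B
Overall: Lender B 566/1371 = 41.3%, Lender A 412/826 = 49.9% → Lender A
Lender B wins each loan-to-value group but Lender A wins overall — the comparison reverses. Lender B's loans skew toward LTV over 85%, which has a lower base rate.

No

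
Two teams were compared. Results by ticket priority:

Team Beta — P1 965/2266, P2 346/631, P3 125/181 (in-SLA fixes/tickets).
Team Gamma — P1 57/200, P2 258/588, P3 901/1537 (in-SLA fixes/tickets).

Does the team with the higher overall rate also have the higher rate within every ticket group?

P1: Team Beta 965/2266 = 42.6%, Team Gamma 57/200 = 28.5% → Team Beta
P2: Team Beta 346/631 = 54.8%, Team Gamma 258/588 = 43.9% → Team Beta
P3: Team Beta 125/181 = 69.1%, Team Gamma 901/1537 = 58.6% → Team Beta
Overall: Team Beta 1436/3078 = 46.7%, Team Gamma 1216/2325 = 52.3% → Team Gamma
Team Beta wins each ticket group but Team Gamma wins overall — the comparison reverses. Team Beta's tickets skew toward P1, which has a lower base rate.

No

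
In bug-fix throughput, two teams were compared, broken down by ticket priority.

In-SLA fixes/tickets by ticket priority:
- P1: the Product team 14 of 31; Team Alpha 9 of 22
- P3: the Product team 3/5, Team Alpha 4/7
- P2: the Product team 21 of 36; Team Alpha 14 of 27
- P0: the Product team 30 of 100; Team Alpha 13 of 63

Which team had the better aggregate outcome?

the Product team

P1: the Product team 14/31 = 45.2%, Team Alpha 9/22 = 40.9% → the Product team
P3: the Product team 3/5 = 60.0%, Team Alpha 4/7 = 57.1% → the Product team
P2: the Product team 21/36 = 58.3%, Team Alpha 14/27 = 51.9% → the Product team
P0: the Product team 30/100 = 30.0%, Team Alpha 13/63 = 20.6% → the Product team
Overall: the Product team 68/172 = 39.5%, Team Alpha 40/119 = 33.6% → the Product team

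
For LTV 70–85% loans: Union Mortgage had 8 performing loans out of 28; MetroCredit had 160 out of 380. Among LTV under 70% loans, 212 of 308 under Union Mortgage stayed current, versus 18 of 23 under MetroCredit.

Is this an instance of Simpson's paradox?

LTV 70–85%: Union Mortgage 8/28 = 28.6%, MetroCredit 160/380 = 42.1% → MetroCredit
LTV under 70%: Union Mortgage 212/308 = 68.8%, MetroCredit 18/23 = 78.3% → MetroCredit
Overall: Union Mortgage 220/336 = 65.5%, MetroCredit 178/403 = 44.2% → Union Mortgage
MetroCredit wins each loan-to-value group but Union Mortgage wins overall — the comparison reverses. MetroCredit's loans skew toward LTV 70–85%, which has a lower base rate.

Yes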